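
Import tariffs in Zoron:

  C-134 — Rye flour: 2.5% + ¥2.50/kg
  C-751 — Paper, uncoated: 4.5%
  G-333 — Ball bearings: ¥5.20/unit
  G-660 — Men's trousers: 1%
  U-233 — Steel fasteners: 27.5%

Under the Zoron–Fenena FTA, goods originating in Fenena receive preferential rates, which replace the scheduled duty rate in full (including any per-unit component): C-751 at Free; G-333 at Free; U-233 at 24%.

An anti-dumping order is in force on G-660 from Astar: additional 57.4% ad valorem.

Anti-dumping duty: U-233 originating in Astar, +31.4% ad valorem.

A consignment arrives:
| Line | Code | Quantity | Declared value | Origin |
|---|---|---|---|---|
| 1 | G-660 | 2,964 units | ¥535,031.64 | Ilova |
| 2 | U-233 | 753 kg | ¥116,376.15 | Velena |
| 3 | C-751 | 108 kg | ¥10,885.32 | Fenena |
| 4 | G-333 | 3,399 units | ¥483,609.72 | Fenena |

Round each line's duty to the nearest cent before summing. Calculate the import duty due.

¥37,353.76

Line 1 (G-660, Ilova, 2,964 units, ¥535,031.64):
Base rate for G-660 is 1%.
The additional-duty order on G-660 targets Astar, not Ilova; it does not apply.
Duty = ¥535,031.64 × 1% = ¥5,350.32.
Line 2 (U-233, Velena, 753 kg, ¥116,376.15):
Base rate for U-233 is 27.5%.
U-233 has an FTA preferential rate, but origin Velena is not Fenena; base rate stands.
The additional-duty order on U-233 targets Astar, not Velena; it does not apply.
Duty = ¥116,376.15 × 27.5% = ¥32,003.44.
Line 3 (C-751, Fenena, 108 kg, ¥10,885.32):
Base rate for C-751 is 4.5%.
Origin Fenena qualifies under the Zoron–Fenena agreement and C-751 is covered: preferential rate Free applies instead.
Duty = ¥10,885.32 × 0% = ¥0.00.
Line 4 (G-333, Fenena, 3,399 units, ¥483,609.72):
Base rate for G-333 is ¥5.20/unit.
Origin Fenena qualifies under the Zoron–Fenena agreement and G-333 is covered: preferential rate Free applies instead.
Duty = ¥483,609.72 × 0% = ¥0.00.
Total = ¥5,350.32 + ¥32,003.44 + ¥0.00 + ¥0.00 = ¥37,353.76.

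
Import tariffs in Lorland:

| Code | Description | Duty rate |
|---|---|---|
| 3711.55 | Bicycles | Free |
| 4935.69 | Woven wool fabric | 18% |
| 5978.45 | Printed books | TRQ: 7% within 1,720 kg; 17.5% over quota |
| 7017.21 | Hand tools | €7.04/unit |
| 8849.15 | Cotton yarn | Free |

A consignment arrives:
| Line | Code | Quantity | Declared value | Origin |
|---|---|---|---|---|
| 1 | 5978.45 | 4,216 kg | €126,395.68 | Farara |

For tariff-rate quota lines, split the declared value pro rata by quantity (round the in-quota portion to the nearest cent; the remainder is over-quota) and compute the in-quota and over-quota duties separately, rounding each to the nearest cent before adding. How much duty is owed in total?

Line 1 (5978.45, Farara, 4,216 kg, €126,395.68):
Code 5978.45 is under a tariff-rate quota (threshold 1,720 kg). In-quota: 1,720 kg at 7%; over-quota: 2,496 kg at 17.5%.
Pro-rata value split: in-quota = €126,395.68 × 1,720/4,216 = €51,565.60; over-quota = €126,395.68 − €51,565.60 = €74,830.08.
In-quota duty = €51,565.60 × 7% = €3,609.59. Over-quota duty = €74,830.08 × 17.5% = €13,095.26.
Line duty = €3,609.59 + €13,095.26 = €16,704.85.

€16,704.85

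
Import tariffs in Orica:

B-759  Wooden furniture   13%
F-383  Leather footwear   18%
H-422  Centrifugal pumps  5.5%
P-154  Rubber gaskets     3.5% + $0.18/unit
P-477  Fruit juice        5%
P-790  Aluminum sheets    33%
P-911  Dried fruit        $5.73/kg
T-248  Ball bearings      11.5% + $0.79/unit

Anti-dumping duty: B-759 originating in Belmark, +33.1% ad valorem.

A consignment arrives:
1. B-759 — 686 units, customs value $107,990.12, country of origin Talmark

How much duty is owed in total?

$14,038.72

Line 1 (B-759, Talmark, 686 units, $107,990.12):
Base rate for B-759 is 13%.
The additional-duty order on B-759 targets Belmark, not Talmark; it does not apply.
Duty = $107,990.12 × 13% = $14,038.72.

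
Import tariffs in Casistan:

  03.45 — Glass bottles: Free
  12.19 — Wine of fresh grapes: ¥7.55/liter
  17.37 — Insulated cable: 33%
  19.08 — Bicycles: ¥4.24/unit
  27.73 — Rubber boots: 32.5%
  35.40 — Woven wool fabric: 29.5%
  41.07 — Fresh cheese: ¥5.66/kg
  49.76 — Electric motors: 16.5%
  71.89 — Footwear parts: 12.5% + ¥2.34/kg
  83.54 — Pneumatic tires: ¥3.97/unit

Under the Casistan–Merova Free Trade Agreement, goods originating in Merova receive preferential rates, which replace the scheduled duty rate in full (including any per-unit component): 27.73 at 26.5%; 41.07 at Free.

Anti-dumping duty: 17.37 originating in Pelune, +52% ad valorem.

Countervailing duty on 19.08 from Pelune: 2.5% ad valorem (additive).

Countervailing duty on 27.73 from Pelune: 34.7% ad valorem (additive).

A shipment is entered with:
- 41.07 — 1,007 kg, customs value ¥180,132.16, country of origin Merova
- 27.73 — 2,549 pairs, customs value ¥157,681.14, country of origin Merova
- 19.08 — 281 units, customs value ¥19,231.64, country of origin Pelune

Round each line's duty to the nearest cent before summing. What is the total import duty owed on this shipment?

¥43,457.73

Line 1 (41.07, Merova, 1,007 kg, ¥180,132.16):
Base rate for 41.07 is ¥5.66/kg.
Origin Merova qualifies under the Casistan–Merova agreement and 41.07 is covered: preferential rate Free applies instead.
Duty = ¥180,132.16 × 0% = ¥0.00.
Line 2 (27.73, Merova, 2,549 pairs, ¥157,681.14):
Base rate for 27.73 is 32.5%.
Origin Merova qualifies under the Casistan–Merova agreement and 27.73 is covered: preferential rate 26.5% applies instead.
The additional-duty order on 27.73 targets Pelune, not Merova; it does not apply.
Duty = ¥157,681.14 × 26.5% = ¥41,785.50.
Line 3 (19.08, Pelune, 281 units, ¥19,231.64):
Base rate for 19.08 is ¥4.24/unit.
Additional duty on 19.08 from Pelune: +2.5% ad valorem. Applied ad valorem rate = 2.5%.
Duty = ¥19,231.64 × 2.5% + 281 × ¥4.24 = ¥1,672.23.
Total = ¥0.00 + ¥41,785.50 + ¥1,672.23 = ¥43,457.73.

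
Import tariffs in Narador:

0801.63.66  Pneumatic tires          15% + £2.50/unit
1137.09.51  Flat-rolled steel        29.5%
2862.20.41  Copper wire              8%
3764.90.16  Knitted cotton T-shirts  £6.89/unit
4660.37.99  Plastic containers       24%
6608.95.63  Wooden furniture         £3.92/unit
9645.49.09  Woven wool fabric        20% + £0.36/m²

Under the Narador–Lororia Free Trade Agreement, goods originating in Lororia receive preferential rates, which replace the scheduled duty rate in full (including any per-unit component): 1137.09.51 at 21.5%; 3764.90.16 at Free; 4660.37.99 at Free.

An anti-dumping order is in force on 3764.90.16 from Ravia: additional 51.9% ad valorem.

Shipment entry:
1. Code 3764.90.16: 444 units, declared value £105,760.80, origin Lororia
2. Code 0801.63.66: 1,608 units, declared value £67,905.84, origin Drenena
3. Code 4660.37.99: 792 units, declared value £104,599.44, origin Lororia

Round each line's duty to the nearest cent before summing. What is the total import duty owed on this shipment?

Line 1 (3764.90.16, Lororia, 444 units, £105,760.80):
Base rate for 3764.90.16 is £6.89/unit.
Origin Lororia qualifies under the Narador–Lororia agreement and 3764.90.16 is covered: preferential rate Free applies instead.
The additional-duty order on 3764.90.16 targets Ravia, not Lororia; it does not apply.
Duty = £105,760.80 × 0% = £0.00.
Line 2 (0801.63.66, Drenena, 1,608 units, £67,905.84):
Base rate for 0801.63.66 is 15% + £2.50/unit.
Duty = £67,905.84 × 15% + 1,608 × £2.50 = £14,205.88.
Line 3 (4660.37.99, Lororia, 792 units, £104,599.44):
Base rate for 4660.37.99 is 24%.
Origin Lororia qualifies under the Narador–Lororia agreement and 4660.37.99 is covered: preferential rate Free applies instead.
Duty = £104,599.44 × 0% = £0.00.
Total = £0.00 + £14,205.88 + £0.00 = £14,205.88.

£14,205.88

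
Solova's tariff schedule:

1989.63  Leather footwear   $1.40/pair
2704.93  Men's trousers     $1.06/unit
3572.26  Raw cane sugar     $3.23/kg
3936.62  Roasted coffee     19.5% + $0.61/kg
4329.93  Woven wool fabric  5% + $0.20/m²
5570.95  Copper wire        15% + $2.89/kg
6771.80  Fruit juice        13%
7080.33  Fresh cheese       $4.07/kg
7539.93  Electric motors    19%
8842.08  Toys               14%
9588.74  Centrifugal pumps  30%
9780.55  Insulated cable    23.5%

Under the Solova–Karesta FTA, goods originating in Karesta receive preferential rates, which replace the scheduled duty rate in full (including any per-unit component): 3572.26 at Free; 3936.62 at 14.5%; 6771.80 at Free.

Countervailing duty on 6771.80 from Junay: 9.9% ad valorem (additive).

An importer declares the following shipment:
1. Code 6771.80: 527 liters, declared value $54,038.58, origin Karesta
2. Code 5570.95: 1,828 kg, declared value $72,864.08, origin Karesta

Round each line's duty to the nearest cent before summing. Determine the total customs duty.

$16,212.53

Line 1 (6771.80, Karesta, 527 liters, $54,038.58):
Base rate for 6771.80 is 13%.
Origin Karesta qualifies under the Solova–Karesta agreement and 6771.80 is covered: preferential rate Free applies instead.
The additional-duty order on 6771.80 targets Junay, not Karesta; it does not apply.
Duty = $54,038.58 × 0% = $0.00.
Line 2 (5570.95, Karesta, 1,828 kg, $72,864.08):
Base rate for 5570.95 is 15% + $2.89/kg.
Origin Karesta is the FTA partner but 5570.95 is not on the preference list; base rate stands.
Duty = $72,864.08 × 15% + 1,828 × $2.89 = $16,212.53.
Total = $0.00 + $16,212.53 = $16,212.53.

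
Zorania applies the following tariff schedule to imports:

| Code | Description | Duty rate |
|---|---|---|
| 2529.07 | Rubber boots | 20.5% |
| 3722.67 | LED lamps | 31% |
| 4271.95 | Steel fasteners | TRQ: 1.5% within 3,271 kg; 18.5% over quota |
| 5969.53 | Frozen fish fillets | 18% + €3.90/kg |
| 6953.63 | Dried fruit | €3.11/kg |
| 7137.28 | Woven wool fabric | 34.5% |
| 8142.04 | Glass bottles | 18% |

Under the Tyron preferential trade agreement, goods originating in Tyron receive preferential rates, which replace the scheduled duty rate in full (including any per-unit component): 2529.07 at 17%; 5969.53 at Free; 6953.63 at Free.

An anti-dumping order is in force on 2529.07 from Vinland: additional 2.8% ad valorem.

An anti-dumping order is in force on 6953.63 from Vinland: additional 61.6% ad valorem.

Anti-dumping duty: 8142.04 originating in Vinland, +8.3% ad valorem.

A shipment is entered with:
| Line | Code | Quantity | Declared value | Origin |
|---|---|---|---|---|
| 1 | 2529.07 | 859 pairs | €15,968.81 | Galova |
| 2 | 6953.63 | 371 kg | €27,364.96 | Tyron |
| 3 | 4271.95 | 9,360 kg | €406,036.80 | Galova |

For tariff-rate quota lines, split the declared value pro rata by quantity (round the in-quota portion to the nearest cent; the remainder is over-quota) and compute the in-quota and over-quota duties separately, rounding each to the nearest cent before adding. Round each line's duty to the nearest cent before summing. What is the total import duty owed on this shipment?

€54,268.10

Line 1 (2529.07, Galova, 859 pairs, €15,968.81):
Base rate for 2529.07 is 20.5%.
2529.07 has an FTA preferential rate, but origin Galova is not Tyron; base rate stands.
The additional-duty order on 2529.07 targets Vinland, not Galova; it does not apply.
Duty = €15,968.81 × 20.5% = €3,273.61.
Line 2 (6953.63, Tyron, 371 kg, €27,364.96):
Base rate for 6953.63 is €3.11/kg.
Origin Tyron qualifies under the Zorania–Tyron agreement and 6953.63 is covered: preferential rate Free applies instead.
The additional-duty order on 6953.63 targets Vinland, not Tyron; it does not apply.
Duty = €27,364.96 × 0% = €0.00.
Line 3 (4271.95, Galova, 9,360 kg, €406,036.80):
Code 4271.95 is under a tariff-rate quota (threshold 3,271 kg). In-quota: 3,271 kg at 1.5%; over-quota: 6,089 kg at 18.5%.
Pro-rata value split: in-quota = €406,036.80 × 3,271/9,360 = €141,895.98; over-quota = €406,036.80 − €141,895.98 = €264,140.82.
In-quota duty = €141,895.98 × 1.5% = €2,128.44. Over-quota duty = €264,140.82 × 18.5% = €48,866.05.
Line duty = €2,128.44 + €48,866.05 = €50,994.49.
Total = €3,273.61 + €0.00 + €50,994.49 = €54,268.10.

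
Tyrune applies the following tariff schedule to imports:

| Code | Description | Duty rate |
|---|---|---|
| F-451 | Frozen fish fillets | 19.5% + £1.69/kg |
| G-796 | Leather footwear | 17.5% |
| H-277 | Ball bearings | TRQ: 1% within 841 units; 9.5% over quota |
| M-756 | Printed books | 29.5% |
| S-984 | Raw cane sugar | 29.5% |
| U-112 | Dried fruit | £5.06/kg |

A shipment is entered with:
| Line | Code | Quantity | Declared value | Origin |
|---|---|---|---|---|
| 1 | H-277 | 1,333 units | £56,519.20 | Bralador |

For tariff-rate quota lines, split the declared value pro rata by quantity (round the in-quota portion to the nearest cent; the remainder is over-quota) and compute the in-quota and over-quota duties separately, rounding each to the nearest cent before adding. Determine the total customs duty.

£2,338.36

Line 1 (H-277, Bralador, 1,333 units, £56,519.20):
Code H-277 is under a tariff-rate quota (threshold 841 units). In-quota: 841 units at 1%; over-quota: 492 units at 9.5%.
Pro-rata value split: in-quota = £56,519.20 × 841/1,333 = £35,658.40; over-quota = £56,519.20 − £35,658.40 = £20,860.80.
In-quota duty = £35,658.40 × 1% = £356.58. Over-quota duty = £20,860.80 × 9.5% = £1,981.78.
Line duty = £356.58 + £1,981.78 = £2,338.36.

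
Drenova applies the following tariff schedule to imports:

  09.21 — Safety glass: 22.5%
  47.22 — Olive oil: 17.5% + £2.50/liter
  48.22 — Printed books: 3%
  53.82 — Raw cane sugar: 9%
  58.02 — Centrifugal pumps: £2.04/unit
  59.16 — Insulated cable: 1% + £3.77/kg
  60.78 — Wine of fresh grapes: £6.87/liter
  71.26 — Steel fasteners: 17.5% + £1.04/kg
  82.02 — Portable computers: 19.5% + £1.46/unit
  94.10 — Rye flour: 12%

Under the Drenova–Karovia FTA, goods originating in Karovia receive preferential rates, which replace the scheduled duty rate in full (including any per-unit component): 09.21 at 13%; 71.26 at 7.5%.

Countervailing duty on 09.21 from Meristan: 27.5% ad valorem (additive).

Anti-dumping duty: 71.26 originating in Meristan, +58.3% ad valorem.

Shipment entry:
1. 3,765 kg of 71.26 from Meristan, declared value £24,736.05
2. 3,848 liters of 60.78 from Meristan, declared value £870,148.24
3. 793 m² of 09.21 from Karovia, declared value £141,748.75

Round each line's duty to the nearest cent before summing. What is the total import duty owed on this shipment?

£67,528.63

Line 1 (71.26, Meristan, 3,765 kg, £24,736.05):
Base rate for 71.26 is 17.5% + £1.04/kg.
71.26 has an FTA preferential rate, but origin Meristan is not Karovia; base rate stands.
Additional duty on 71.26 from Meristan: +58.3%. Applied ad valorem rate: 17.5% + 58.3% = 75.8%.
Duty = £24,736.05 × 75.8% + 3,765 × £1.04 = £22,665.53.
Line 2 (60.78, Meristan, 3,848 liters, £870,148.24):
Base rate for 60.78 is £6.87/liter.
Duty = 3,848 × £6.87 = £26,435.76.
Line 3 (09.21, Karovia, 793 m², £141,748.75):
Base rate for 09.21 is 22.5%.
Origin Karovia qualifies under the Drenova–Karovia agreement and 09.21 is covered: preferential rate 13% applies instead.
The additional-duty order on 09.21 targets Meristan, not Karovia; it does not apply.
Duty = £141,748.75 × 13% = £18,427.34.
Total = £22,665.53 + £26,435.76 + £18,427.34 = £67,528.63.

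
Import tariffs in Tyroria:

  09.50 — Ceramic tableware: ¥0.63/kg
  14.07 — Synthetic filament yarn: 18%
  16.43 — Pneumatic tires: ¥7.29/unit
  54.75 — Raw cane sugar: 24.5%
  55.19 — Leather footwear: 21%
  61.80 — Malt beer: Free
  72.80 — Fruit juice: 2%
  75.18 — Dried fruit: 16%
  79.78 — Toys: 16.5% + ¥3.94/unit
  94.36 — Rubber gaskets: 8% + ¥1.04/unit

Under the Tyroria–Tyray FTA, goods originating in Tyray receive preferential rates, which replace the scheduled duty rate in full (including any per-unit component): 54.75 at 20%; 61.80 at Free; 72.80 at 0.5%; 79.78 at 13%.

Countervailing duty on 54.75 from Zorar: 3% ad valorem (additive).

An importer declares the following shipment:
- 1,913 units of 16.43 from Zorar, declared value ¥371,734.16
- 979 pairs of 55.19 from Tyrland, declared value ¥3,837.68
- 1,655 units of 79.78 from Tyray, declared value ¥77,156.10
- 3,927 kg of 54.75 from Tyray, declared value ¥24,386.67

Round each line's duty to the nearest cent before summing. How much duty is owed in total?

¥29,659.30

Line 1 (16.43, Zorar, 1,913 units, ¥371,734.16):
Base rate for 16.43 is ¥7.29/unit.
Duty = 1,913 × ¥7.29 = ¥13,945.77.
Line 2 (55.19, Tyrland, 979 pairs, ¥3,837.68):
Base rate for 55.19 is 21%.
Duty = ¥3,837.68 × 21% = ¥805.91.
Line 3 (79.78, Tyray, 1,655 units, ¥77,156.10):
Base rate for 79.78 is 16.5% + ¥3.94/unit.
Origin Tyray qualifies under the Tyroria–Tyray agreement and 79.78 is covered: preferential rate 13% applies instead.
Duty = ¥77,156.10 × 13% = ¥10,030.29.
Line 4 (54.75, Tyray, 3,927 kg, ¥24,386.67):
Base rate for 54.75 is 24.5%.
Origin Tyray qualifies under the Tyroria–Tyray agreement and 54.75 is covered: preferential rate 20% applies instead.
The additional-duty order on 54.75 targets Zorar, not Tyray; it does not apply.
Duty = ¥24,386.67 × 20% = ¥4,877.33.
Total = ¥13,945.77 + ¥805.91 + ¥10,030.29 + ¥4,877.33 = ¥29,659.30.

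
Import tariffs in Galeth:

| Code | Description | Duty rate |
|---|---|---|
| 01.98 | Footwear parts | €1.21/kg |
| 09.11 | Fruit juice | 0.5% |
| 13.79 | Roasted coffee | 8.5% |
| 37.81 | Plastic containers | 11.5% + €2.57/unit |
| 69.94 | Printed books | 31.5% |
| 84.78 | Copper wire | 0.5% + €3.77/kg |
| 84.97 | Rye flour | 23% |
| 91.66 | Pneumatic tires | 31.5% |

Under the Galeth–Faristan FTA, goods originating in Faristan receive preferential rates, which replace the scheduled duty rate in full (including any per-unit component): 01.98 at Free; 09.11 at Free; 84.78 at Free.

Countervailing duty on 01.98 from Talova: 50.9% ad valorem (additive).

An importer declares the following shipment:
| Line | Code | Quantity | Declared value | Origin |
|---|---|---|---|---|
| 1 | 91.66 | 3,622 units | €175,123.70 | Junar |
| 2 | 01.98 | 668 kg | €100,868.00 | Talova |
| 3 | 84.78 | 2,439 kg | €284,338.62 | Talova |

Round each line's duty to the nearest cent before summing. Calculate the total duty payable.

€117,930.78

Line 1 (91.66, Junar, 3,622 units, €175,123.70):
Base rate for 91.66 is 31.5%.
Duty = €175,123.70 × 31.5% = €55,163.97.
Line 2 (01.98, Talova, 668 kg, €100,868.00):
Base rate for 01.98 is €1.21/kg.
01.98 has an FTA preferential rate, but origin Talova is not Faristan; base rate stands.
Additional duty on 01.98 from Talova: +50.9% ad valorem. Applied ad valorem rate = 50.9%.
Duty = €100,868.00 × 50.9% + 668 × €1.21 = €52,150.09.
Line 3 (84.78, Talova, 2,439 kg, €284,338.62):
Base rate for 84.78 is 0.5% + €3.77/kg.
84.78 has an FTA preferential rate, but origin Talova is not Faristan; base rate stands.
Duty = €284,338.62 × 0.5% + 2,439 × €3.77 = €10,616.72.
Total = €55,163.97 + €52,150.09 + €10,616.72 = €117,930.78.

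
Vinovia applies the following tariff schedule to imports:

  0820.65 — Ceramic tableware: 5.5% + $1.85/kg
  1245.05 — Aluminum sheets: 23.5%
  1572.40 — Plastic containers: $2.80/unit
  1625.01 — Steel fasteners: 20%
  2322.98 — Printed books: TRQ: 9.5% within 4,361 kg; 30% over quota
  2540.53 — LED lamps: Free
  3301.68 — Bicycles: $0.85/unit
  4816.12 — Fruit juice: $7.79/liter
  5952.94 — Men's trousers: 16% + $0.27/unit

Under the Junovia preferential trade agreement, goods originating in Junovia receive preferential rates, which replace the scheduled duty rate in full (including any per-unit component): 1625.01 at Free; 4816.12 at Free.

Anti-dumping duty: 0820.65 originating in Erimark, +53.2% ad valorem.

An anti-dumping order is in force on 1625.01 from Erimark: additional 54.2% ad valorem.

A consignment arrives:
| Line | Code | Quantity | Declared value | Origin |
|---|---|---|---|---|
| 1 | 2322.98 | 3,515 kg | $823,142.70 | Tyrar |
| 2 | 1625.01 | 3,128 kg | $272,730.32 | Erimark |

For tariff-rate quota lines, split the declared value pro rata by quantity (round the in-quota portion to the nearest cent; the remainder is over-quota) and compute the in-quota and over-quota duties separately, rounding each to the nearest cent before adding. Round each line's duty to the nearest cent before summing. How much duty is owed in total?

$280,564.46

Line 1 (2322.98, Tyrar, 3,515 kg, $823,142.70):
Code 2322.98 is under a tariff-rate quota (threshold 4,361 kg). Quantity 3,515 kg is within the quota, so the in-quota rate 9.5% applies to the full value.
Duty = $823,142.70 × 9.5% = $78,198.56.
Line 2 (1625.01, Erimark, 3,128 kg, $272,730.32):
Base rate for 1625.01 is 20%.
1625.01 has an FTA preferential rate, but origin Erimark is not Junovia; base rate stands.
Additional duty on 1625.01 from Erimark: +54.2%. Applied ad valorem rate: 20% + 54.2% = 74.2%.
Duty = $272,730.32 × 74.2% = $202,365.90.
Total = $78,198.56 + $202,365.90 = $280,564.46.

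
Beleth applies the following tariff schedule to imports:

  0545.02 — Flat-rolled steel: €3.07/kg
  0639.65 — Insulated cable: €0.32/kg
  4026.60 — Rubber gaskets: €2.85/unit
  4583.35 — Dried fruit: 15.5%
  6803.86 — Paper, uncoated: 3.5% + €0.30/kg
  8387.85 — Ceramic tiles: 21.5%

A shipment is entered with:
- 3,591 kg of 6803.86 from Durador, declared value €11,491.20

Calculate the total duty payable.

€1,479.49

Line 1 (6803.86, Durador, 3,591 kg, €11,491.20):
Base rate for 6803.86 is 3.5% + €0.30/kg.
Duty = €11,491.20 × 3.5% + 3,591 × €0.30 = €1,479.49.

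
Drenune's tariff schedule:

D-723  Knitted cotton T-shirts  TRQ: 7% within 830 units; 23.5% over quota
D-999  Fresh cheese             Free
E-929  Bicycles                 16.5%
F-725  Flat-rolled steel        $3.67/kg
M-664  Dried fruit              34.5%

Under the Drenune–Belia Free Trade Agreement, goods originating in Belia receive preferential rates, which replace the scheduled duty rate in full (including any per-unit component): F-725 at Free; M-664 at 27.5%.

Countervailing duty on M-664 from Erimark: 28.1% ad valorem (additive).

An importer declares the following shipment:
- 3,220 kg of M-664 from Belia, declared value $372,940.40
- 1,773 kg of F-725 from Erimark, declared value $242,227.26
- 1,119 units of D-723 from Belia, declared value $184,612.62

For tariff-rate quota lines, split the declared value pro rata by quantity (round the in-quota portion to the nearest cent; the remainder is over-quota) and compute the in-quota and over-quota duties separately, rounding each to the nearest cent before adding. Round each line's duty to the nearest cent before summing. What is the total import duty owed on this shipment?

$129,855.48

Line 1 (M-664, Belia, 3,220 kg, $372,940.40):
Base rate for M-664 is 34.5%.
Origin Belia qualifies under the Drenune–Belia agreement and M-664 is covered: preferential rate 27.5% applies instead.
The additional-duty order on M-664 targets Erimark, not Belia; it does not apply.
Duty = $372,940.40 × 27.5% = $102,558.61.
Line 2 (F-725, Erimark, 1,773 kg, $242,227.26):
Base rate for F-725 is $3.67/kg.
F-725 has an FTA preferential rate, but origin Erimark is not Belia; base rate stands.
Duty = 1,773 × $3.67 = $6,506.91.
Line 3 (D-723, Belia, 1,119 units, $184,612.62):
Code D-723 is under a tariff-rate quota (threshold 830 units). In-quota: 830 units at 7%; over-quota: 289 units at 23.5%.
Pro-rata value split: in-quota = $184,612.62 × 830/1,119 = $136,933.40; over-quota = $184,612.62 − $136,933.40 = $47,679.22.
In-quota duty = $136,933.40 × 7% = $9,585.34. Over-quota duty = $47,679.22 × 23.5% = $11,204.62.
Line duty = $9,585.34 + $11,204.62 = $20,789.96.
Total = $102,558.61 + $6,506.91 + $20,789.96 = $129,855.48.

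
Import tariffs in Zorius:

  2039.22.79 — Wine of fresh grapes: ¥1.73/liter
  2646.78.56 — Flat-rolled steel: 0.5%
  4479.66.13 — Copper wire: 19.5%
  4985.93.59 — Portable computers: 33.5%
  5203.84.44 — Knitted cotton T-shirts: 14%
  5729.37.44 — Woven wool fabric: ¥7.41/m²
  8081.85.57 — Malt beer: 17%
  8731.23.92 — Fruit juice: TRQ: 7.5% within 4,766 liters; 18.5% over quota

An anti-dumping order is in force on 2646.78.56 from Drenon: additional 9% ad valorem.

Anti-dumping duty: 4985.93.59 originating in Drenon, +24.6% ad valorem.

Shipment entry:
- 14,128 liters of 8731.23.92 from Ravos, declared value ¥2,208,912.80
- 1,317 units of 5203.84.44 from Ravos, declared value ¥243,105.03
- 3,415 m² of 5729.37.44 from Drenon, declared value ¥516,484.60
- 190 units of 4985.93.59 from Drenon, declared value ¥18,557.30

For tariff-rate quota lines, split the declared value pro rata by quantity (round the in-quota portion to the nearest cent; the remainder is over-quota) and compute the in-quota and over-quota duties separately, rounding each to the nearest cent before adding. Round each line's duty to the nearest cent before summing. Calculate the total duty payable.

¥396,802.46

Line 1 (8731.23.92, Ravos, 14,128 liters, ¥2,208,912.80):
Code 8731.23.92 is under a tariff-rate quota (threshold 4,766 liters). In-quota: 4,766 liters at 7.5%; over-quota: 9,362 liters at 18.5%.
Pro-rata value split: in-quota = ¥2,208,912.80 × 4,766/14,128 = ¥745,164.10; over-quota = ¥2,208,912.80 − ¥745,164.10 = ¥1,463,748.70.
In-quota duty = ¥745,164.10 × 7.5% = ¥55,887.31. Over-quota duty = ¥1,463,748.70 × 18.5% = ¥270,793.51.
Line duty = ¥55,887.31 + ¥270,793.51 = ¥326,680.82.
Line 2 (5203.84.44, Ravos, 1,317 units, ¥243,105.03):
Base rate for 5203.84.44 is 14%.
Duty = ¥243,105.03 × 14% = ¥34,034.70.
Line 3 (5729.37.44, Drenon, 3,415 m², ¥516,484.60):
Base rate for 5729.37.44 is ¥7.41/m².
Duty = 3,415 × ¥7.41 = ¥25,305.15.
Line 4 (4985.93.59, Drenon, 190 units, ¥18,557.30):
Base rate for 4985.93.59 is 33.5%.
Additional duty on 4985.93.59 from Drenon: +24.6%. Applied ad valorem rate: 33.5% + 24.6% = 58.1%.
Duty = ¥18,557.30 × 58.1% = ¥10,781.79.
Total = ¥326,680.82 + ¥34,034.70 + ¥25,305.15 + ¥10,781.79 = ¥396,802.46.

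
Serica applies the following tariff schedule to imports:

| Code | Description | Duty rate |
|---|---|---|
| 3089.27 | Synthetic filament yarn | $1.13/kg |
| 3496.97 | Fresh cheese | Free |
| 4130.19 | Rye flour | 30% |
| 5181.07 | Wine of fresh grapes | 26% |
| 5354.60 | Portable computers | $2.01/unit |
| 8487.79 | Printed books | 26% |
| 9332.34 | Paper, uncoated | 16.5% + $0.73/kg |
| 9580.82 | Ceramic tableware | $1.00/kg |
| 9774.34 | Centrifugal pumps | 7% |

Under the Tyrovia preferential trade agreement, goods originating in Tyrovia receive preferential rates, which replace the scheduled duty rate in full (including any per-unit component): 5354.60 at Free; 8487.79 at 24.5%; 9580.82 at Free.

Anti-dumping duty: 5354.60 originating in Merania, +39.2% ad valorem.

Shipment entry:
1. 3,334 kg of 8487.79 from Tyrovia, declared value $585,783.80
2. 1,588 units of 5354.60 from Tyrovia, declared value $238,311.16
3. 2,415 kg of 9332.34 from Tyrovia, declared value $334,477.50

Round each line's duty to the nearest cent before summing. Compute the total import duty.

Line 1 (8487.79, Tyrovia, 3,334 kg, $585,783.80):
Base rate for 8487.79 is 26%.
Origin Tyrovia qualifies under the Serica–Tyrovia agreement and 8487.79 is covered: preferential rate 24.5% applies instead.
Duty = $585,783.80 × 24.5% = $143,517.03.
Line 2 (5354.60, Tyrovia, 1,588 units, $238,311.16):
Base rate for 5354.60 is $2.01/unit.
Origin Tyrovia qualifies under the Serica–Tyrovia agreement and 5354.60 is covered: preferential rate Free applies instead.
The additional-duty order on 5354.60 targets Merania, not Tyrovia; it does not apply.
Duty = $238,311.16 × 0% = $0.00.
Line 3 (9332.34, Tyrovia, 2,415 kg, $334,477.50):
Base rate for 9332.34 is 16.5% + $0.73/kg.
Origin Tyrovia is the FTA partner but 9332.34 is not on the preference list; base rate stands.
Duty = $334,477.50 × 16.5% + 2,415 × $0.73 = $56,951.74.
Total = $143,517.03 + $0.00 + $56,951.74 = $200,468.77.

$200,468.77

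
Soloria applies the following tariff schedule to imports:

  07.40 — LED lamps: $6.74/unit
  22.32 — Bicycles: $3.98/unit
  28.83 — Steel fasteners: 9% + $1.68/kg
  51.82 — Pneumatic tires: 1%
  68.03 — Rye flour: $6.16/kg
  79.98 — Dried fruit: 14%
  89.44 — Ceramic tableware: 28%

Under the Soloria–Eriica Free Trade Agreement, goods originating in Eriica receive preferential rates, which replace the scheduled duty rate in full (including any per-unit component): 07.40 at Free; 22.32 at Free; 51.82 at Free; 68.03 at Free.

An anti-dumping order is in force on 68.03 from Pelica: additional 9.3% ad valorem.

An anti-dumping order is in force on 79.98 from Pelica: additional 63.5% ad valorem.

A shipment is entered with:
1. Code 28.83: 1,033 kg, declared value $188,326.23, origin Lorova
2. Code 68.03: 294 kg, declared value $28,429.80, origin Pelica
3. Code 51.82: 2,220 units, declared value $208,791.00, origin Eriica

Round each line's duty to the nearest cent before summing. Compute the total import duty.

Line 1 (28.83, Lorova, 1,033 kg, $188,326.23):
Base rate for 28.83 is 9% + $1.68/kg.
Duty = $188,326.23 × 9% + 1,033 × $1.68 = $18,684.80.
Line 2 (68.03, Pelica, 294 kg, $28,429.80):
Base rate for 68.03 is $6.16/kg.
68.03 has an FTA preferential rate, but origin Pelica is not Eriica; base rate stands.
Additional duty on 68.03 from Pelica: +9.3% ad valorem. Applied ad valorem rate = 9.3%.
Duty = $28,429.80 × 9.3% + 294 × $6.16 = $4,455.01.
Line 3 (51.82, Eriica, 2,220 units, $208,791.00):
Base rate for 51.82 is 1%.
Origin Eriica qualifies under the Soloria–Eriica agreement and 51.82 is covered: preferential rate Free applies instead.
Duty = $208,791.00 × 0% = $0.00.
Total = $18,684.80 + $4,455.01 + $0.00 = $23,139.81.

$23,139.81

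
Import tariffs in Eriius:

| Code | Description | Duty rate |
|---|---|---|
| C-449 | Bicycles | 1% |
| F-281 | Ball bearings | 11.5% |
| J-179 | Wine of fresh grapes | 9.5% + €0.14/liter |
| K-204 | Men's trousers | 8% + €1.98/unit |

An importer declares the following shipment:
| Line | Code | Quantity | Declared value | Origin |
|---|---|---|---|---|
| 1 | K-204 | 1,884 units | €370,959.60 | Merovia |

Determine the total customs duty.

€33,407.09

Line 1 (K-204, Merovia, 1,884 units, €370,959.60):
Base rate for K-204 is 8% + €1.98/unit.
Duty = €370,959.60 × 8% + 1,884 × €1.98 = €33,407.09.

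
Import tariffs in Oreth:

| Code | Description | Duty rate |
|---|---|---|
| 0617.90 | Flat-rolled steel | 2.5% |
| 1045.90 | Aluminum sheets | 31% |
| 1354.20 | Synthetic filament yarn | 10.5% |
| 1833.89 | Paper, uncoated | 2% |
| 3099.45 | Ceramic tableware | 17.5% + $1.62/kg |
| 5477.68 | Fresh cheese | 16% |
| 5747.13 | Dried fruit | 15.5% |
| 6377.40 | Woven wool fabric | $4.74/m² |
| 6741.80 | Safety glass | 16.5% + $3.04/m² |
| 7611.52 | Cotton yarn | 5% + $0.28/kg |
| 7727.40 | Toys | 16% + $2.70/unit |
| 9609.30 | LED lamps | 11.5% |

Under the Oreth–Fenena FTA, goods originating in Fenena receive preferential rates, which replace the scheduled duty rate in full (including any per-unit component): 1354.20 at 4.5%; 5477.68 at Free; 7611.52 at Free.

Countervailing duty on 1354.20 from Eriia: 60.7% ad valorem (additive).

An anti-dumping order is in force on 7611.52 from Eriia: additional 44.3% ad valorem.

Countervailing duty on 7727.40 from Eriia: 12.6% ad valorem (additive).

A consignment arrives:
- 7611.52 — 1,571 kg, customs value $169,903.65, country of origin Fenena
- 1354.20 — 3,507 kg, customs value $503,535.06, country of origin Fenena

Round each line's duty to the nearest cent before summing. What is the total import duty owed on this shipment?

$22,659.08

Line 1 (7611.52, Fenena, 1,571 kg, $169,903.65):
Base rate for 7611.52 is 5% + $0.28/kg.
Origin Fenena qualifies under the Oreth–Fenena agreement and 7611.52 is covered: preferential rate Free applies instead.
The additional-duty order on 7611.52 targets Eriia, not Fenena; it does not apply.
Duty = $169,903.65 × 0% = $0.00.
Line 2 (1354.20, Fenena, 3,507 kg, $503,535.06):
Base rate for 1354.20 is 10.5%.
Origin Fenena qualifies under the Oreth–Fenena agreement and 1354.20 is covered: preferential rate 4.5% applies instead.
The additional-duty order on 1354.20 targets Eriia, not Fenena; it does not apply.
Duty = $503,535.06 × 4.5% = $22,659.08.
Total = $0.00 + $22,659.08 = $22,659.08.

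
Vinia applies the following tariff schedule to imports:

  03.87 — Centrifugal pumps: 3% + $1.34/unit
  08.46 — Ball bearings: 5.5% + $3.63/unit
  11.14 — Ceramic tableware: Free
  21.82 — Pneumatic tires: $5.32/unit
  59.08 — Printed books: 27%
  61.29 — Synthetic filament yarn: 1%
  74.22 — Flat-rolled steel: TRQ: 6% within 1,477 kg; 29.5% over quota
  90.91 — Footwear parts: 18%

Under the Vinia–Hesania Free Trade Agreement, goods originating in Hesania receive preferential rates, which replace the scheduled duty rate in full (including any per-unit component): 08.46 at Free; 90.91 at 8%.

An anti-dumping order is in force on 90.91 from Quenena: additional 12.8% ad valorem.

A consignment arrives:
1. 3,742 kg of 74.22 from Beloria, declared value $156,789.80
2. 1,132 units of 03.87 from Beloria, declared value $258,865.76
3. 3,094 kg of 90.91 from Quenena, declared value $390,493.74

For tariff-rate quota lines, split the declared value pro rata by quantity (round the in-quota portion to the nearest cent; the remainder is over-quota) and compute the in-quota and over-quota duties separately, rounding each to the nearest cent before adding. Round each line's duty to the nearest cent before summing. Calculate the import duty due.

$161,264.63

Line 1 (74.22, Beloria, 3,742 kg, $156,789.80):
Code 74.22 is under a tariff-rate quota (threshold 1,477 kg). In-quota: 1,477 kg at 6%; over-quota: 2,265 kg at 29.5%.
Pro-rata value split: in-quota = $156,789.80 × 1,477/3,742 = $61,886.30; over-quota = $156,789.80 − $61,886.30 = $94,903.50.
In-quota duty = $61,886.30 × 6% = $3,713.18. Over-quota duty = $94,903.50 × 29.5% = $27,996.53.
Line duty = $3,713.18 + $27,996.53 = $31,709.71.
Line 2 (03.87, Beloria, 1,132 units, $258,865.76):
Base rate for 03.87 is 3% + $1.34/unit.
Duty = $258,865.76 × 3% + 1,132 × $1.34 = $9,282.85.
Line 3 (90.91, Quenena, 3,094 kg, $390,493.74):
Base rate for 90.91 is 18%.
90.91 has an FTA preferential rate, but origin Quenena is not Hesania; base rate stands.
Additional duty on 90.91 from Quenena: +12.8%. Applied ad valorem rate: 18% + 12.8% = 30.8%.
Duty = $390,493.74 × 30.8% = $120,272.07.
Total = $31,709.71 + $9,282.85 + $120,272.07 = $161,264.63.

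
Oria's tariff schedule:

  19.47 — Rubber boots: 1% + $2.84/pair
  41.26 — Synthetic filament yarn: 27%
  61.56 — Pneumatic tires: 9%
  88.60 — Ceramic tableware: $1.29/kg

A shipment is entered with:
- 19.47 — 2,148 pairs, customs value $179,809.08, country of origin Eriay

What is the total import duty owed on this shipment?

Line 1 (19.47, Eriay, 2,148 pairs, $179,809.08):
Base rate for 19.47 is 1% + $2.84/pair.
Duty = $179,809.08 × 1% + 2,148 × $2.84 = $7,898.41.

$7,898.41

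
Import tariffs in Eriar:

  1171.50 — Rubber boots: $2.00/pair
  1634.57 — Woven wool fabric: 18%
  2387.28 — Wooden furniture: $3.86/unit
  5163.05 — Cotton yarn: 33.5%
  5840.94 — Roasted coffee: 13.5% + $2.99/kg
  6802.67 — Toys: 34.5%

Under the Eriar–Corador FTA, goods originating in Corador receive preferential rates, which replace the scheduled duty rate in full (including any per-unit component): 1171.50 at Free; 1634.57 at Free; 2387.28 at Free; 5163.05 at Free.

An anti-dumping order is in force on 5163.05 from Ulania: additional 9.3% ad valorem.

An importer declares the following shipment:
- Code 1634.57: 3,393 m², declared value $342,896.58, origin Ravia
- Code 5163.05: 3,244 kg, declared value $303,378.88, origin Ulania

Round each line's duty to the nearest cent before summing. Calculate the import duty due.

Line 1 (1634.57, Ravia, 3,393 m², $342,896.58):
Base rate for 1634.57 is 18%.
1634.57 has an FTA preferential rate, but origin Ravia is not Corador; base rate stands.
Duty = $342,896.58 × 18% = $61,721.38.
Line 2 (5163.05, Ulania, 3,244 kg, $303,378.88):
Base rate for 5163.05 is 33.5%.
5163.05 has an FTA preferential rate, but origin Ulania is not Corador; base rate stands.
Additional duty on 5163.05 from Ulania: +9.3%. Applied ad valorem rate: 33.5% + 9.3% = 42.8%.
Duty = $303,378.88 × 42.8% = $129,846.16.
Total = $61,721.38 + $129,846.16 = $191,567.54.

$191,567.54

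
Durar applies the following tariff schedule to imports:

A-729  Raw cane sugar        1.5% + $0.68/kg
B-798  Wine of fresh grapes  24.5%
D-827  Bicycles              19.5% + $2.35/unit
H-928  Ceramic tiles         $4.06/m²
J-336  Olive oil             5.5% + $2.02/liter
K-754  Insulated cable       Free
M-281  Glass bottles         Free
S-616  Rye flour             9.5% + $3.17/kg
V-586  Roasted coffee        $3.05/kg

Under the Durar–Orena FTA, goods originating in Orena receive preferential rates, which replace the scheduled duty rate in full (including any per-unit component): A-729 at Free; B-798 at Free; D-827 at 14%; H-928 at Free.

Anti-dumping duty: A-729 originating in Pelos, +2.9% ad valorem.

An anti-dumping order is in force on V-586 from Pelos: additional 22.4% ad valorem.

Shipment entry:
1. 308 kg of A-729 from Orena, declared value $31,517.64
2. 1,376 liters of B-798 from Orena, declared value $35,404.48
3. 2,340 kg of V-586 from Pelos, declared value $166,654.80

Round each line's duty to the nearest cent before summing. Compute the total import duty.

$44,467.68

Line 1 (A-729, Orena, 308 kg, $31,517.64):
Base rate for A-729 is 1.5% + $0.68/kg.
Origin Orena qualifies under the Durar–Orena agreement and A-729 is covered: preferential rate Free applies instead.
The additional-duty order on A-729 targets Pelos, not Orena; it does not apply.
Duty = $31,517.64 × 0% = $0.00.
Line 2 (B-798, Orena, 1,376 liters, $35,404.48):
Base rate for B-798 is 24.5%.
Origin Orena qualifies under the Durar–Orena agreement and B-798 is covered: preferential rate Free applies instead.
Duty = $35,404.48 × 0% = $0.00.
Line 3 (V-586, Pelos, 2,340 kg, $166,654.80):
Base rate for V-586 is $3.05/kg.
Additional duty on V-586 from Pelos: +22.4% ad valorem. Applied ad valorem rate = 22.4%.
Duty = $166,654.80 × 22.4% + 2,340 × $3.05 = $44,467.68.
Total = $0.00 + $0.00 + $44,467.68 = $44,467.68.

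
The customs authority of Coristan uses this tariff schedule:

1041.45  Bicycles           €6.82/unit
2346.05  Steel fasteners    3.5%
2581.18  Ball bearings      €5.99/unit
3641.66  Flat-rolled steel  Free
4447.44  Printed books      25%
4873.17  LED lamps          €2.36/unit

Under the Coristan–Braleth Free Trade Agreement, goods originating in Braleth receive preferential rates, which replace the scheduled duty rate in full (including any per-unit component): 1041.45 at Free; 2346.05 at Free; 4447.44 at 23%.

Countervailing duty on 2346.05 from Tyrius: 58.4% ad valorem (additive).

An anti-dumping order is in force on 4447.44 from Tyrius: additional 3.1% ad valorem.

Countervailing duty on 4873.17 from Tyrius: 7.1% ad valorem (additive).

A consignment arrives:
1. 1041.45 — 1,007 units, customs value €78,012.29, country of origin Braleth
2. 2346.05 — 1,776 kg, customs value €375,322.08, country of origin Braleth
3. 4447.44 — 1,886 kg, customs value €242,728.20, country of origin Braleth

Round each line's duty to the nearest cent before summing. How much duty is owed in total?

€55,827.49

Line 1 (1041.45, Braleth, 1,007 units, €78,012.29):
Base rate for 1041.45 is €6.82/unit.
Origin Braleth qualifies under the Coristan–Braleth agreement and 1041.45 is covered: preferential rate Free applies instead.
Duty = €78,012.29 × 0% = €0.00.
Line 2 (2346.05, Braleth, 1,776 kg, €375,322.08):
Base rate for 2346.05 is 3.5%.
Origin Braleth qualifies under the Coristan–Braleth agreement and 2346.05 is covered: preferential rate Free applies instead.
The additional-duty order on 2346.05 targets Tyrius, not Braleth; it does not apply.
Duty = €375,322.08 × 0% = €0.00.
Line 3 (4447.44, Braleth, 1,886 kg, €242,728.20):
Base rate for 4447.44 is 25%.
Origin Braleth qualifies under the Coristan–Braleth agreement and 4447.44 is covered: preferential rate 23% applies instead.
The additional-duty order on 4447.44 targets Tyrius, not Braleth; it does not apply.
Duty = €242,728.20 × 23% = €55,827.49.
Total = €0.00 + €0.00 + €55,827.49 = €55,827.49.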